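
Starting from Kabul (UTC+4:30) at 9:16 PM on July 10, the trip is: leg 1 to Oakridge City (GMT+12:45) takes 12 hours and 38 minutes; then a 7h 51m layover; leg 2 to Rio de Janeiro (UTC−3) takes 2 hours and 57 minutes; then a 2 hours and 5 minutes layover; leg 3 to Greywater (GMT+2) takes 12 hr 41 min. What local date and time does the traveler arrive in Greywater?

8:58 AM on July 12

Convert departure to UTC: 9:16 PM − 4:30 = 4:46 PM UTC on Jul 10.
Add 12 hours 38 minutes leg 1 → 5:24 AM UTC (Jul 11).
Add 7 hours 51 minutes layover in Oakridge City → 1:15 PM UTC.
Add 2 hours 57 minutes leg 2 → 4:12 PM UTC.
Add 2 hours 5 minutes layover in Rio de Janeiro → 6:17 PM UTC.
Add 12 hours 41 minutes leg 3 → 6:58 AM UTC (Jul 12).
Greywater is UTC+2:00, so local arrival = 6:58 AM + 2:00 = 8:58 AM on Jul 12.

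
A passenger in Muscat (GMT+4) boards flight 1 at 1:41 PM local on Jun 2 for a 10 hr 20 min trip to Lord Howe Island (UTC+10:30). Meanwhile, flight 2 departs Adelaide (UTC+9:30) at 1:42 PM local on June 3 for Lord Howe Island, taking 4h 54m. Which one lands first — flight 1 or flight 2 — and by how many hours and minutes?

the first, by 13 hours 5 minutes

Flight 1 in UTC: 1:41 PM − 4:00 = 9:41 AM on Jun 2.
+10 hours 20 minutes → arrive 8:01 PM UTC on Jun 2.
Flight 2 in UTC: 1:42 PM − 9:30 = 4:12 AM on Jun 3.
+4 hours 54 minutes → arrive 9:06 AM UTC on Jun 3.
Flight 1 lands earlier by 13 hours 5 minutes.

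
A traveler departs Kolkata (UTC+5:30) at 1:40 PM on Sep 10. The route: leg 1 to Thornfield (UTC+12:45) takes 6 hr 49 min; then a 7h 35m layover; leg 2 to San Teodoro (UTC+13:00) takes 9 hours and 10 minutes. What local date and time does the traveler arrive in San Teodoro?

8:44 PM on September 11

Convert departure to UTC: 1:40 PM − 5:30 = 8:10 AM UTC on Sep 10.
Add 6 hours 49 minutes leg 1 → 2:59 PM UTC.
Add 7 hours 35 minutes layover in Thornfield → 10:34 PM UTC.
Add 9 hours 10 minutes leg 2 → 7:44 AM UTC (Sep 11).
San Teodoro is UTC+13:00, so local arrival = 7:44 AM + 13:00 = 8:44 PM on Sep 11.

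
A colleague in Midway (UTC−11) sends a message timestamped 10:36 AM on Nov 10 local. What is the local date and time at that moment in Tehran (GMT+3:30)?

1:06 AM on November 11

In UTC: 10:36 AM + 11:00 = 9:36 PM on Nov 10.
Tehran is UTC+3:30: 9:36 PM + 3:30 = 1:06 AM on Nov 11.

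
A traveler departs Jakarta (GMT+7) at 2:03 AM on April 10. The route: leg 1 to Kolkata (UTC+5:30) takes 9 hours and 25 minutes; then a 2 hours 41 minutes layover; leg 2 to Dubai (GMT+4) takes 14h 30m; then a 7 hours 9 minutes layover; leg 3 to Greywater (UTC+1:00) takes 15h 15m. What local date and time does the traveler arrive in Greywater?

Convert departure to UTC: 2:03 AM − 7:00 = 7:03 PM UTC on Apr 9.
Add 9 hours 25 minutes leg 1 → 4:28 AM UTC (Apr 10).
Add 2 hours and 41 minutes layover in Kolkata → 7:09 AM UTC.
Add 14 hours 30 minutes leg 2 → 9:39 PM UTC.
Add 7 hours and 9 minutes layover in Dubai → 4:48 AM UTC (Apr 11).
Add 15 hours 15 minutes leg 3 → 8:03 PM UTC.
Greywater is UTC+1:00, so local arrival = 8:03 PM + 1:00 = 9:03 PM on Apr 11.

9:03 PM on April 11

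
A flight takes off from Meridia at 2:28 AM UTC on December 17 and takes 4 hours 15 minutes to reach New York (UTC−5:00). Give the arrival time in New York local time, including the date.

Departure is given in UTC: 2:28 AM on Dec 17.
Add 4 hours 15 minutes → 6:43 AM UTC.
New York is UTC−5:00: 6:43 AM − 5:00 = 1:43 AM on Dec 17.

1:43 AM on December 17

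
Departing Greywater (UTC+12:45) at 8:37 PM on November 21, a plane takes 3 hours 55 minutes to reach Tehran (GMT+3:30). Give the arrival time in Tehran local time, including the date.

Tehran is 9:15 behind Greywater.
After 3 hours and 55 minutes it is 12:32 AM (Nov 22) in Greywater.
Shift by the zone difference: 12:32 AM − 9:15 = 3:17 PM on Nov 21 in Tehran.

3:17 PM on Nov 21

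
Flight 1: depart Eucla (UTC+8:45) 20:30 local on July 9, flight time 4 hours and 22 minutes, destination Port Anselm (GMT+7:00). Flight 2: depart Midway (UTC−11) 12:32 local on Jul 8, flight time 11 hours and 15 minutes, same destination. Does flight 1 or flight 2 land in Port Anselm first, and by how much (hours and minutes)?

the second, by 5 hours 20 minutes

Flight 1 in UTC: 20:30 − 8:45 = 11:45 on Jul 9.
+4 hours and 22 minutes → arrive 16:07 UTC on Jul 9.
Flight 2 in UTC: 12:32 + 11:00 = 23:32 on Jul 8.
+11 hours 15 minutes → arrive 10:47 UTC on Jul 9.
Flight 2 lands earlier by 5 hours 20 minutes.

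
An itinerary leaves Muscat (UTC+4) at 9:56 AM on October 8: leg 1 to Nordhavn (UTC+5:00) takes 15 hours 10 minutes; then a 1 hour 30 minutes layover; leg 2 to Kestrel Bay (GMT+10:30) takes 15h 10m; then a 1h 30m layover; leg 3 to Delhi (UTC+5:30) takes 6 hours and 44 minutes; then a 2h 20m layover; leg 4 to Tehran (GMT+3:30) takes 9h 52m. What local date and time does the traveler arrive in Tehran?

Convert departure to UTC: 9:56 AM − 4:00 = 5:56 AM UTC on Oct 8.
Add 15 hours 10 minutes leg 1 → 9:06 PM UTC.
Add 1 hour 30 minutes layover in Nordhavn → 10:36 PM UTC.
Add 15 hours 10 minutes leg 2 → 1:46 PM UTC (Oct 9).
Add 1 hour and 30 minutes layover in Kestrel Bay → 3:16 PM UTC.
Add 6 hours and 44 minutes leg 3 → 10:00 PM UTC.
Add 2 hours 20 minutes layover in Delhi → 12:20 AM UTC (Oct 10).
Add 9 hours 52 minutes leg 4 → 10:12 AM UTC.
Tehran is UTC+3:30, so local arrival = 10:12 AM + 3:30 = 1:42 PM on Oct 10.

1:42 PM on October 10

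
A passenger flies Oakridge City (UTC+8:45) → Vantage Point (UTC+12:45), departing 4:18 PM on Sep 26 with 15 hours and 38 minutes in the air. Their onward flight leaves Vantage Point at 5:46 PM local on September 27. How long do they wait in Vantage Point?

Convert departure to UTC: 4:18 PM − 8:45 = 7:33 AM UTC on Sep 26.
Add 15 hours and 38 minutes flight time → 11:11 PM UTC.
Vantage Point is UTC+12:45, so local arrival = 11:11 PM + 12:45 = 11:56 AM on Sep 27.
Layover = 5:46 PM − 11:56 AM = 5 hours 50 minutes.

5 hours 50 minutes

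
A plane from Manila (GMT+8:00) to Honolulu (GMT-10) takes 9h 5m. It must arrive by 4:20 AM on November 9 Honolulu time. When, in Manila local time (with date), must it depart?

Target arrival in UTC: 4:20 AM + 10:00 = 2:20 PM on Nov 9.
Subtract 9 hours 5 minutes → departure 5:15 AM UTC on Nov 9.
Manila is UTC+8:00: 5:15 AM + 8:00 = 1:15 PM on Nov 9.

1:15 PM on November 9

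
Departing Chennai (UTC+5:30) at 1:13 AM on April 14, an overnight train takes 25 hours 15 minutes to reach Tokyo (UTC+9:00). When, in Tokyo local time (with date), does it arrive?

Tokyo is 3:30 ahead of Chennai.
After 25 hours and 15 minutes it is 2:28 AM (Apr 15) in Chennai.
Shift by the zone difference: 2:28 AM + 3:30 = 5:58 AM on Apr 15 in Tokyo.

5:58 AM on April 15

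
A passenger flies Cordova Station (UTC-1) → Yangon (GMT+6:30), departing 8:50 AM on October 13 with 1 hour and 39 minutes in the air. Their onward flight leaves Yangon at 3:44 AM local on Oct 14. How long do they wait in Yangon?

9 hours 45 minutes

Convert departure to UTC: 8:50 AM + 1:00 = 9:50 AM UTC on Oct 13.
Add 1 hour and 39 minutes flight time → 11:29 AM UTC.
Yangon is UTC+6:30, so local arrival = 11:29 AM + 6:30 = 5:59 PM on Oct 13.
Layover = 3:44 AM − 5:59 PM (+1 day) = 9 hours 45 minutes.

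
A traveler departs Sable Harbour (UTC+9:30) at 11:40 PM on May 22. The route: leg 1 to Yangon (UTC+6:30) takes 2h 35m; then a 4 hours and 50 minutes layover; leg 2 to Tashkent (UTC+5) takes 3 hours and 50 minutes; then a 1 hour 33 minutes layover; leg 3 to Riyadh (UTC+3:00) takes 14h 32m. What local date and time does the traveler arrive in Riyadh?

Convert departure to UTC: 11:40 PM − 9:30 = 2:10 PM UTC on May 22.
Add 2 hours 35 minutes leg 1 → 4:45 PM UTC.
Add 4 hours 50 minutes layover in Yangon → 9:35 PM UTC.
Add 3 hours and 50 minutes leg 2 → 1:25 AM UTC (May 23).
Add 1 hour and 33 minutes layover in Tashkent → 2:58 AM UTC.
Add 14 hours and 32 minutes leg 3 → 5:30 PM UTC.
Riyadh is UTC+3:00, so local arrival = 5:30 PM + 3:00 = 8:30 PM on May 23.

8:30 PM on May 23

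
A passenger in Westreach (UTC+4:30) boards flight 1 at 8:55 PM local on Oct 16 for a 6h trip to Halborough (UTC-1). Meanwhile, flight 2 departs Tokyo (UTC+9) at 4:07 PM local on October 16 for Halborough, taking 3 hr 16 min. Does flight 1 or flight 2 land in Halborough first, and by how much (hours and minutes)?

Flight 1 in UTC: 8:55 PM − 4:30 = 4:25 PM on Oct 16.
+6 hours → arrive 10:25 PM UTC on Oct 16.
Flight 2 in UTC: 4:07 PM − 9:00 = 7:07 AM on Oct 16.
+3 hours and 16 minutes → arrive 10:23 AM UTC on Oct 16.
Flight 2 lands earlier by 12 hours 2 minutes.

the second, by 12 hours 2 minutes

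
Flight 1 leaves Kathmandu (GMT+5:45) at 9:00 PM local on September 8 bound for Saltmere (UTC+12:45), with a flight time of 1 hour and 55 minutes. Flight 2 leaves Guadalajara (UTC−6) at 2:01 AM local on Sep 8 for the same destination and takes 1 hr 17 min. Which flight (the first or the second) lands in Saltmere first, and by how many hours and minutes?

the second, by 7 hours 52 minutes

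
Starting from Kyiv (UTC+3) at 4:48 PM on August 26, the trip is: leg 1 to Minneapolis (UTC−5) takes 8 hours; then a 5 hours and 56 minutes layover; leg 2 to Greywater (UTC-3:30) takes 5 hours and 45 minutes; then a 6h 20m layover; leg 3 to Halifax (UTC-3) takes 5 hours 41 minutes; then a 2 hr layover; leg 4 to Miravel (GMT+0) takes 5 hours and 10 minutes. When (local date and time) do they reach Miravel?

4:40 AM on August 28

Convert departure to UTC: 4:48 PM − 3:00 = 1:48 PM UTC on Aug 26.
Add 8 hours leg 1 → 9:48 PM UTC.
Add 5 hours 56 minutes layover in Minneapolis → 3:44 AM UTC (Aug 27).
Add 5 hours and 45 minutes leg 2 → 9:29 AM UTC.
Add 6 hours 20 minutes layover in Greywater → 3:49 PM UTC.
Add 5 hours 41 minutes leg 3 → 9:30 PM UTC.
Add 2 hours layover in Halifax → 11:30 PM UTC.
Add 5 hours 10 minutes leg 4 → 4:40 AM UTC (Aug 28).
Miravel is UTC+0, so local arrival is the same: 4:40 AM on Aug 28.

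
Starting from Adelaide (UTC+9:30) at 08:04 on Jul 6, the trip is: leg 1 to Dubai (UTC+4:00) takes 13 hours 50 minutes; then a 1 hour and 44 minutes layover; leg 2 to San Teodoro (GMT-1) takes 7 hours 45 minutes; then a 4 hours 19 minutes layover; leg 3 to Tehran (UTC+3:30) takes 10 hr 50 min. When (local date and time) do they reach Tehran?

16:32 on July 7

Convert departure to UTC: 08:04 − 9:30 = 22:34 UTC on Jul 5.
Add 13 hours 50 minutes leg 1 → 12:24 UTC (Jul 6).
Add 1 hour 44 minutes layover in Dubai → 14:08 UTC.
Add 7 hours 45 minutes leg 2 → 21:53 UTC.
Add 4 hours 19 minutes layover in San Teodoro → 02:12 UTC (Jul 7).
Add 10 hours and 50 minutes leg 3 → 13:02 UTC.
Tehran is UTC+3:30, so local arrival = 13:02 + 3:30 = 16:32 on Jul 7.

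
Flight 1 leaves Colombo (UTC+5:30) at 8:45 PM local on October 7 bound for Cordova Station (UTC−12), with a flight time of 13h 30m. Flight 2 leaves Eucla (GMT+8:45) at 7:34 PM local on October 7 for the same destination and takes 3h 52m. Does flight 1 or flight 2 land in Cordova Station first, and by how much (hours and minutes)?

the second, by 14 hours 4 minutes

Flight 1 in UTC: 8:45 PM − 5:30 = 3:15 PM on Oct 7.
+13 hours and 30 minutes → arrive 4:45 AM UTC on Oct 8.
Flight 2 in UTC: 7:34 PM − 8:45 = 10:49 AM on Oct 7.
+3 hours 52 minutes → arrive 2:41 PM UTC on Oct 7.
Flight 2 lands earlier by 14 hours 4 minutes.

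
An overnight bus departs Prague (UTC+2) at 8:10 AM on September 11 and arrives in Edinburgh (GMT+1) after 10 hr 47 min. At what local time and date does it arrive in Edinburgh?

5:57 PM on September 11

Convert departure to UTC: 8:10 AM − 2:00 = 6:10 AM UTC on Sep 11.
Add 10 hours 47 minutes travel time → 4:57 PM UTC.
Edinburgh is UTC+1:00, so local arrival = 4:57 PM + 1:00 = 5:57 PM on Sep 11.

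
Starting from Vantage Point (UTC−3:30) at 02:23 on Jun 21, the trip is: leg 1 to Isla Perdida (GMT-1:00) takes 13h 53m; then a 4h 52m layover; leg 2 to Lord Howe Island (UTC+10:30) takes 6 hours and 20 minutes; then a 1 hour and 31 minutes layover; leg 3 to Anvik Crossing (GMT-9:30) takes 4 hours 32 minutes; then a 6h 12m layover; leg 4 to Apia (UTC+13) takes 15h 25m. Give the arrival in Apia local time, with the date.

Convert departure to UTC: 02:23 + 3:30 = 05:53 UTC on Jun 21.
Add 13 hours and 53 minutes leg 1 → 19:46 UTC.
Add 4 hours 52 minutes layover in Isla Perdida → 00:38 UTC (Jun 22).
Add 6 hours 20 minutes leg 2 → 06:58 UTC.
Add 1 hour 31 minutes layover in Lord Howe Island → 08:29 UTC.
Add 4 hours 32 minutes leg 3 → 13:01 UTC.
Add 6 hours 12 minutes layover in Anvik Crossing → 19:13 UTC.
Add 15 hours 25 minutes leg 4 → 10:38 UTC (Jun 23).
Apia is UTC+13:00, so local arrival = 10:38 + 13:00 = 23:38 on Jun 23.

23:38 on June 23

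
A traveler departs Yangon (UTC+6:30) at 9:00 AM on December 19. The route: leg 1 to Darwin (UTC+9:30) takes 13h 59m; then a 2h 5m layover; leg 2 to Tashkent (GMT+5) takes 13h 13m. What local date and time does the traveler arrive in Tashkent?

Convert departure to UTC: 9:00 AM − 6:30 = 2:30 AM UTC on Dec 19.
Add 13 hours 59 minutes leg 1 → 4:29 PM UTC.
Add 2 hours and 5 minutes layover in Darwin → 6:34 PM UTC.
Add 13 hours 13 minutes leg 2 → 7:47 AM UTC (Dec 20).
Tashkent is UTC+5:00, so local arrival = 7:47 AM + 5:00 = 12:47 PM on Dec 20.

12:47 PM on Dec 20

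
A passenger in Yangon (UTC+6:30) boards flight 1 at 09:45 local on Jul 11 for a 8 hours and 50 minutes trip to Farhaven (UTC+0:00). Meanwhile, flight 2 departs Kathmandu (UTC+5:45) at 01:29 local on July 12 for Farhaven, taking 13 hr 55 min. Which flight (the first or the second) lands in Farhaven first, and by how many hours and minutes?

Flight 1 in UTC: 09:45 − 6:30 = 03:15 on Jul 11.
+8 hours and 50 minutes → arrive 12:05 UTC on Jul 11.
Flight 2 in UTC: 01:29 − 5:45 = 19:44 on Jul 11.
+13 hours 55 minutes → arrive 09:39 UTC on Jul 12.
Flight 1 lands earlier by 21 hours 34 minutes.

the first, by 21 hours 34 minutes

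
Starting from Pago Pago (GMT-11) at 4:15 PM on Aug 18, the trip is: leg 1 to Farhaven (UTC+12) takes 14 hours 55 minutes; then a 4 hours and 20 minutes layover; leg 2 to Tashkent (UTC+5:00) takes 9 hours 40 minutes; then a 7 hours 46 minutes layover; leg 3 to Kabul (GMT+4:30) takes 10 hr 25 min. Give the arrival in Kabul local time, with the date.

6:51 AM on August 21

Convert departure to UTC: 4:15 PM + 11:00 = 3:15 AM UTC on Aug 19.
Add 14 hours and 55 minutes leg 1 → 6:10 PM UTC.
Add 4 hours and 20 minutes layover in Farhaven → 10:30 PM UTC.
Add 9 hours 40 minutes leg 2 → 8:10 AM UTC (Aug 20).
Add 7 hours 46 minutes layover in Tashkent → 3:56 PM UTC.
Add 10 hours and 25 minutes leg 3 → 2:21 AM UTC (Aug 21).
Kabul is UTC+4:30, so local arrival = 2:21 AM + 4:30 = 6:51 AM on Aug 21.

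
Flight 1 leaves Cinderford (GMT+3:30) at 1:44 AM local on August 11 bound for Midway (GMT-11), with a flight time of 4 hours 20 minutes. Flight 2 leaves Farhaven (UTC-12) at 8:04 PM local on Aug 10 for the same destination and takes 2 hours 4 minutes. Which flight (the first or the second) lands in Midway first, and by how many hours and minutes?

Flight 1 in UTC: 1:44 AM − 3:30 = 10:14 PM on Aug 10.
+4 hours 20 minutes → arrive 2:34 AM UTC on Aug 11.
Flight 2 in UTC: 8:04 PM + 12:00 = 8:04 AM on Aug 11.
+2 hours 4 minutes → arrive 10:08 AM UTC on Aug 11.
Flight 1 lands earlier by 7 hours 34 minutes.

the first, by 7 hours 34 minutes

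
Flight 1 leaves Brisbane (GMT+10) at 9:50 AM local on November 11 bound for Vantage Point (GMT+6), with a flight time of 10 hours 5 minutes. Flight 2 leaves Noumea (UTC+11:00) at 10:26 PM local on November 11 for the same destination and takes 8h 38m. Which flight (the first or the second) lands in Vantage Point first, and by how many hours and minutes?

the first, by 10 hours 9 minutes

Flight 1 in UTC: 9:50 AM − 10:00 = 11:50 PM on Nov 10.
+10 hours and 5 minutes → arrive 9:55 AM UTC on Nov 11.
Flight 2 in UTC: 10:26 PM − 11:00 = 11:26 AM on Nov 11.
+8 hours and 38 minutes → arrive 8:04 PM UTC on Nov 11.
Flight 1 lands earlier by 10 hours 9 minutes.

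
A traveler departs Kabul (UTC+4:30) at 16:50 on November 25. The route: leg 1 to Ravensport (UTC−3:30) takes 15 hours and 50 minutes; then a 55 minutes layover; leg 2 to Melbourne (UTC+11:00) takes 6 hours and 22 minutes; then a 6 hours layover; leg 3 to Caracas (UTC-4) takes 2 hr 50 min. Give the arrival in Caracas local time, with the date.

16:17 on November 26

Convert departure to UTC: 16:50 − 4:30 = 12:20 UTC on Nov 25.
Add 15 hours 50 minutes leg 1 → 04:10 UTC (Nov 26).
Add 55 minutes layover in Ravensport → 05:05 UTC.
Add 6 hours and 22 minutes leg 2 → 11:27 UTC.
Add 6 hours layover in Melbourne → 17:27 UTC.
Add 2 hours and 50 minutes leg 3 → 20:17 UTC.
Caracas is UTC−4:00, so local arrival = 20:17 − 4:00 = 16:17 on Nov 26.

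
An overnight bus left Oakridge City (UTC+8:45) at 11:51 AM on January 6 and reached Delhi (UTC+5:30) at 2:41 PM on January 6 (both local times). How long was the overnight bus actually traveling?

Delhi is 3:15 behind Oakridge City.
Clock-face elapsed time (ignoring zones) is 2 hours 50 minutes.
Actual elapsed = 2 hours 50 minutes + 3:15 = 6 hours 5 minutes.

6 hours 5 minutes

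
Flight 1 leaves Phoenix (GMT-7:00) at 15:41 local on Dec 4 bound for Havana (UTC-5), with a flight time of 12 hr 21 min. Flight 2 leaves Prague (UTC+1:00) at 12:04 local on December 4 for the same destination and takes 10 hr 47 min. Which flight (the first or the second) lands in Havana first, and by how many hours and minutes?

the second, by 13 hours 11 minutes

Flight 1 in UTC: 15:41 + 7:00 = 22:41 on Dec 4.
+12 hours and 21 minutes → arrive 11:02 UTC on Dec 5.
Flight 2 in UTC: 12:04 − 1:00 = 11:04 on Dec 4.
+10 hours 47 minutes → arrive 21:51 UTC on Dec 4.
Flight 2 lands earlier by 13 hours 11 minutes.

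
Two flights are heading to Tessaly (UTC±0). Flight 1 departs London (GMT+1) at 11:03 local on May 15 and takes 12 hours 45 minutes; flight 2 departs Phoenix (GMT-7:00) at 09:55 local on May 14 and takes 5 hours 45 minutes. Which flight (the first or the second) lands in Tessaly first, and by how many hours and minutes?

Flight 1 in UTC: 11:03 − 1:00 = 10:03 on May 15.
+12 hours and 45 minutes → arrive 22:48 UTC on May 15.
Flight 2 in UTC: 09:55 + 7:00 = 16:55 on May 14.
+5 hours 45 minutes → arrive 22:40 UTC on May 14.
Flight 2 lands earlier by 24 hours 8 minutes.

the second, by 24 hours 8 minutes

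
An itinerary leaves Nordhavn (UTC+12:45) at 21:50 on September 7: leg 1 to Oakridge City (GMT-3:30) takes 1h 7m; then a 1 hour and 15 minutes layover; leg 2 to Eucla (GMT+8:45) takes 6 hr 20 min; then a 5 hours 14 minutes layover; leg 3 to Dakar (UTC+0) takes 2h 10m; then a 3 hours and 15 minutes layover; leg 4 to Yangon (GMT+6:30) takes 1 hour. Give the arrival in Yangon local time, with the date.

11:56 on September 8

Convert departure to UTC: 21:50 − 12:45 = 09:05 UTC on Sep 7.
Add 1 hour 7 minutes leg 1 → 10:12 UTC.
Add 1 hour and 15 minutes layover in Oakridge City → 11:27 UTC.
Add 6 hours 20 minutes leg 2 → 17:47 UTC.
Add 5 hours 14 minutes layover in Eucla → 23:01 UTC.
Add 2 hours and 10 minutes leg 3 → 01:11 UTC (Sep 8).
Add 3 hours and 15 minutes layover in Dakar → 04:26 UTC.
Add 1 hour leg 4 → 05:26 UTC.
Yangon is UTC+6:30, so local arrival = 05:26 + 6:30 = 11:56 on Sep 8.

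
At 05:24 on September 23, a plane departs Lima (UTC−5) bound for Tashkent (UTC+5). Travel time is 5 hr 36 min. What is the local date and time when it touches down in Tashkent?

Convert departure to UTC: 05:24 + 5:00 = 10:24 UTC on Sep 23.
Add 5 hours 36 minutes travel time → 16:00 UTC.
Tashkent is UTC+5:00, so local arrival = 16:00 + 5:00 = 21:00 on Sep 23.

21:00 on September 23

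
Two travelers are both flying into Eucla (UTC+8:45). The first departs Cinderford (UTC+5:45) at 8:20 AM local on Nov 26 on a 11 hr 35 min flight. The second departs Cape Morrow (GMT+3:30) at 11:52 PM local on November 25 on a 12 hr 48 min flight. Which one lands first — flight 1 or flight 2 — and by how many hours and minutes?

Flight 1 in UTC: 8:20 AM − 5:45 = 2:35 AM on Nov 26.
+11 hours 35 minutes → arrive 2:10 PM UTC on Nov 26.
Flight 2 in UTC: 11:52 PM − 3:30 = 8:22 PM on Nov 25.
+12 hours and 48 minutes → arrive 9:10 AM UTC on Nov 26.
Flight 2 lands earlier by 5 hours.

the second, by 5 hours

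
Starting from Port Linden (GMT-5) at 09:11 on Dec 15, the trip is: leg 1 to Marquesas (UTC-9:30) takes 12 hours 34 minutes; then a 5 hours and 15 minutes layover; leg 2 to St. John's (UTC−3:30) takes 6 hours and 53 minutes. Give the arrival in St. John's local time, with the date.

11:23 on Dec 16

Convert departure to UTC: 09:11 + 5:00 = 14:11 UTC on Dec 15.
Add 12 hours 34 minutes leg 1 → 02:45 UTC (Dec 16).
Add 5 hours and 15 minutes layover in Marquesas → 08:00 UTC.
Add 6 hours 53 minutes leg 2 → 14:53 UTC.
St. John's is UTC−3:30, so local arrival = 14:53 − 3:30 = 11:23 on Dec 16.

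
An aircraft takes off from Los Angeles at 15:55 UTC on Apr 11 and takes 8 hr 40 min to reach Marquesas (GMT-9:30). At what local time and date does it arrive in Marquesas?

15:05 on April 11

Departure is given in UTC: 15:55 on Apr 11.
Add 8 hours 40 minutes → 00:35 UTC (Apr 12).
Marquesas is UTC−9:30: 00:35 − 9:30 = 15:05 on Apr 11.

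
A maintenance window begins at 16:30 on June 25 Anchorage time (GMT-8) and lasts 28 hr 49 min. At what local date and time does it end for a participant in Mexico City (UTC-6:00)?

Mexico City is 2:00 ahead of Anchorage.
After 28 hours and 49 minutes it is 21:19 (Jun 26) in Anchorage.
Shift by the zone difference: 21:19 + 2:00 = 23:19 on Jun 26 in Mexico City.

23:19 on June 26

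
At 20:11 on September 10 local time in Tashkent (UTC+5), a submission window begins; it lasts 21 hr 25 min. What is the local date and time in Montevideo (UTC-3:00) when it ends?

Convert start to UTC: 20:11 − 5:00 = 15:11 UTC on Sep 10.
Add 21 hours 25 minutes duration → 12:36 UTC (Sep 11).
Montevideo is UTC−3:00, so local end time = 12:36 − 3:00 = 09:36 on Sep 11.

09:36 on Sep 11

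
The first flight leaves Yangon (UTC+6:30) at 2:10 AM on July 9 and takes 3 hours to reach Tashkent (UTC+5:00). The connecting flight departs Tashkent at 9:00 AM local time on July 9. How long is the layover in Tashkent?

5 hours 20 minutes

Convert departure to UTC: 2:10 AM − 6:30 = 7:40 PM UTC on Jul 8.
Add 3 hours flight time → 10:40 PM UTC.
Tashkent is UTC+5:00, so local arrival = 10:40 PM + 5:00 = 3:40 AM on Jul 9.
Layover = 9:00 AM − 3:40 AM = 5 hours 20 minutes.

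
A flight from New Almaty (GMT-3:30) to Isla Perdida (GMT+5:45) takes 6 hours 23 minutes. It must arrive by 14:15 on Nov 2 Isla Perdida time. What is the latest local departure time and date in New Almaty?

Target arrival in UTC: 14:15 − 5:45 = 08:30 on Nov 2.
Subtract 6 hours and 23 minutes → departure 02:07 UTC on Nov 2.
New Almaty is UTC−3:30: 02:07 − 3:30 = 22:37 on Nov 1.

22:37 on Nov 1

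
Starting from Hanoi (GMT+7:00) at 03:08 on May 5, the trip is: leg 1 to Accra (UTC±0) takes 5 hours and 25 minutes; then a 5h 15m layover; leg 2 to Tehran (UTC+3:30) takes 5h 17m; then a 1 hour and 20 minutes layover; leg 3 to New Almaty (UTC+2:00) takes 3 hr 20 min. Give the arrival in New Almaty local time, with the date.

Convert departure to UTC: 03:08 − 7:00 = 20:08 UTC on May 4.
Add 5 hours and 25 minutes leg 1 → 01:33 UTC (May 5).
Add 5 hours 15 minutes layover in Accra → 06:48 UTC.
Add 5 hours and 17 minutes leg 2 → 12:05 UTC.
Add 1 hour 20 minutes layover in Tehran → 13:25 UTC.
Add 3 hours 20 minutes leg 3 → 16:45 UTC.
New Almaty is UTC+2:00, so local arrival = 16:45 + 2:00 = 18:45 on May 5.

18:45 on May 5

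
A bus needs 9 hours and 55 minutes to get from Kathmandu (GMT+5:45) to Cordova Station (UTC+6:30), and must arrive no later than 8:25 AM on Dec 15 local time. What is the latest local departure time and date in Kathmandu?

Target arrival in UTC: 8:25 AM − 6:30 = 1:55 AM on Dec 15.
Subtract 9 hours 55 minutes → departure 4:00 PM UTC on Dec 14.
Kathmandu is UTC+5:45: 4:00 PM + 5:45 = 9:45 PM on Dec 14.

9:45 PM on December 14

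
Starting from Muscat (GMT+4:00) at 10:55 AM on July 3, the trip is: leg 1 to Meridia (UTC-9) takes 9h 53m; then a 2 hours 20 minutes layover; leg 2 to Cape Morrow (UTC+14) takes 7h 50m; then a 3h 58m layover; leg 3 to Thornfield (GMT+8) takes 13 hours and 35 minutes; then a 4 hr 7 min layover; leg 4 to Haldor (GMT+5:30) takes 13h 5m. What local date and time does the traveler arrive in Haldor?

7:13 PM on July 5

Convert departure to UTC: 10:55 AM − 4:00 = 6:55 AM UTC on Jul 3.
Add 9 hours 53 minutes leg 1 → 4:48 PM UTC.
Add 2 hours and 20 minutes layover in Meridia → 7:08 PM UTC.
Add 7 hours and 50 minutes leg 2 → 2:58 AM UTC (Jul 4).
Add 3 hours 58 minutes layover in Cape Morrow → 6:56 AM UTC.
Add 13 hours 35 minutes leg 3 → 8:31 PM UTC.
Add 4 hours and 7 minutes layover in Thornfield → 12:38 AM UTC (Jul 5).
Add 13 hours and 5 minutes leg 4 → 1:43 PM UTC.
Haldor is UTC+5:30, so local arrival = 1:43 PM + 5:30 = 7:13 PM on Jul 5.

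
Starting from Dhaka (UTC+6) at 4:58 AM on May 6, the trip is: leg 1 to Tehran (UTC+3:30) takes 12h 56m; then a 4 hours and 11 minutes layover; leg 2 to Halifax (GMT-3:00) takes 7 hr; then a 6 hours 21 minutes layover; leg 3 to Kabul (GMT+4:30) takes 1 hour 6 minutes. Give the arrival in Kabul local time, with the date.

Convert departure to UTC: 4:58 AM − 6:00 = 10:58 PM UTC on May 5.
Add 12 hours 56 minutes leg 1 → 11:54 AM UTC (May 6).
Add 4 hours 11 minutes layover in Tehran → 4:05 PM UTC.
Add 7 hours leg 2 → 11:05 PM UTC.
Add 6 hours and 21 minutes layover in Halifax → 5:26 AM UTC (May 7).
Add 1 hour and 6 minutes leg 3 → 6:32 AM UTC.
Kabul is UTC+4:30, so local arrival = 6:32 AM + 4:30 = 11:02 AM on May 7.

11:02 AM on May 7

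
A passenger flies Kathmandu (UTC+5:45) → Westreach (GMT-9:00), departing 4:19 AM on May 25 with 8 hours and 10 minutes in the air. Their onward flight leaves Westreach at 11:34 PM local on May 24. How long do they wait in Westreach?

1 hour 50 minutes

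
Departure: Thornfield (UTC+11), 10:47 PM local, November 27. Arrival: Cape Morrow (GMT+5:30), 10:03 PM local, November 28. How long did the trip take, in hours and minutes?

28 hours 46 minutes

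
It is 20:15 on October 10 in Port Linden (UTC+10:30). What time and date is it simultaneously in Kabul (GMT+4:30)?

14:15 on Oct 10

In UTC: 20:15 − 10:30 = 09:45 on Oct 10.
Kabul is UTC+4:30: 09:45 + 4:30 = 14:15 on Oct 10.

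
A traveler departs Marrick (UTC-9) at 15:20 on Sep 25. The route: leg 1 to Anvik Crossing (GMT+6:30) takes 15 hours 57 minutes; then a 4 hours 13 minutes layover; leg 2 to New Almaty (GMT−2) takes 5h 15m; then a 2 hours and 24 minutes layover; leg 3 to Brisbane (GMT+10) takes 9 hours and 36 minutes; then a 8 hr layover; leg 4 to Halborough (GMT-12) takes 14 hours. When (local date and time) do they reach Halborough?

23:45 on September 27

Convert departure to UTC: 15:20 + 9:00 = 00:20 UTC on Sep 26.
Add 15 hours 57 minutes leg 1 → 16:17 UTC.
Add 4 hours 13 minutes layover in Anvik Crossing → 20:30 UTC.
Add 5 hours and 15 minutes leg 2 → 01:45 UTC (Sep 27).
Add 2 hours and 24 minutes layover in New Almaty → 04:09 UTC.
Add 9 hours 36 minutes leg 3 → 13:45 UTC.
Add 8 hours layover in Brisbane → 21:45 UTC.
Add 14 hours leg 4 → 11:45 UTC (Sep 28).
Halborough is UTC−12:00, so local arrival = 11:45 − 12:00 = 23:45 on Sep 27.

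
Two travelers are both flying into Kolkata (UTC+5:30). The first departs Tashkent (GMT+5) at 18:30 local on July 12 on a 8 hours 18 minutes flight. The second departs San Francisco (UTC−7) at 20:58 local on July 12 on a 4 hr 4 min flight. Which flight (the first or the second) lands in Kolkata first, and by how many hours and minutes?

Flight 1 in UTC: 18:30 − 5:00 = 13:30 on Jul 12.
+8 hours and 18 minutes → arrive 21:48 UTC on Jul 12.
Flight 2 in UTC: 20:58 + 7:00 = 03:58 on Jul 13.
+4 hours and 4 minutes → arrive 08:02 UTC on Jul 13.
Flight 1 lands earlier by 10 hours 14 minutes.

the first, by 10 hours 14 minutes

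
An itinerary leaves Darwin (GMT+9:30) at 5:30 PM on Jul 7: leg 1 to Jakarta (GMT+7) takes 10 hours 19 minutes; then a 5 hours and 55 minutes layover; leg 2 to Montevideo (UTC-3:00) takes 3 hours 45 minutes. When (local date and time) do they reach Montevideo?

12:59 AM on July 8

Convert departure to UTC: 5:30 PM − 9:30 = 8:00 AM UTC on Jul 7.
Add 10 hours and 19 minutes leg 1 → 6:19 PM UTC.
Add 5 hours and 55 minutes layover in Jakarta → 12:14 AM UTC (Jul 8).
Add 3 hours 45 minutes leg 2 → 3:59 AM UTC.
Montevideo is UTC−3:00, so local arrival = 3:59 AM − 3:00 = 12:59 AM on Jul 8.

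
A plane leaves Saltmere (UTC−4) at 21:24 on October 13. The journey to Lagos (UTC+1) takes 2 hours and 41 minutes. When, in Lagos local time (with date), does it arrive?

05:05 on October 14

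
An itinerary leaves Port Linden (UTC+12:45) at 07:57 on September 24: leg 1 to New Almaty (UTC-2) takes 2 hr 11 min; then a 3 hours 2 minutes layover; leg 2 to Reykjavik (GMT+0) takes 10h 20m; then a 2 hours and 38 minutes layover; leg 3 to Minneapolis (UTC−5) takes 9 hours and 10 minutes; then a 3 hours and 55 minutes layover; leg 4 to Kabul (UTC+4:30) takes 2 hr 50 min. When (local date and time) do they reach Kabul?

Convert departure to UTC: 07:57 − 12:45 = 19:12 UTC on Sep 23.
Add 2 hours and 11 minutes leg 1 → 21:23 UTC.
Add 3 hours 2 minutes layover in New Almaty → 00:25 UTC (Sep 24).
Add 10 hours and 20 minutes leg 2 → 10:45 UTC.
Add 2 hours 38 minutes layover in Reykjavik → 13:23 UTC.
Add 9 hours and 10 minutes leg 3 → 22:33 UTC.
Add 3 hours and 55 minutes layover in Minneapolis → 02:28 UTC (Sep 25).
Add 2 hours 50 minutes leg 4 → 05:18 UTC.
Kabul is UTC+4:30, so local arrival = 05:18 + 4:30 = 09:48 on Sep 25.

09:48 on September 25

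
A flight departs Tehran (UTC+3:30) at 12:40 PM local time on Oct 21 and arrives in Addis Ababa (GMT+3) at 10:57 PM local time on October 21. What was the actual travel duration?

10 hours 47 minutes

Departure in UTC: 12:40 PM − 3:30 = 9:10 AM on Oct 21.
Arrival in UTC: 10:57 PM − 3:00 = 7:57 PM on Oct 21.
Elapsed = 7:57 PM − 9:10 AM = 10 hours 47 minutes.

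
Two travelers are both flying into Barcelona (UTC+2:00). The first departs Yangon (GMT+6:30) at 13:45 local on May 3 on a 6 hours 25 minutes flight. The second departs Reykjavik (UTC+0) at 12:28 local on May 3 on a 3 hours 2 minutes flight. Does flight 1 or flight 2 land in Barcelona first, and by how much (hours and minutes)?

Flight 1 in UTC: 13:45 − 6:30 = 07:15 on May 3.
+6 hours and 25 minutes → arrive 13:40 UTC on May 3.
Flight 2 departs at 12:28 UTC (May 3).
+3 hours and 2 minutes → arrive 15:30 UTC on May 3.
Flight 1 lands earlier by 1 hour 50 minutes.

the first, by 1 hour 50 minutes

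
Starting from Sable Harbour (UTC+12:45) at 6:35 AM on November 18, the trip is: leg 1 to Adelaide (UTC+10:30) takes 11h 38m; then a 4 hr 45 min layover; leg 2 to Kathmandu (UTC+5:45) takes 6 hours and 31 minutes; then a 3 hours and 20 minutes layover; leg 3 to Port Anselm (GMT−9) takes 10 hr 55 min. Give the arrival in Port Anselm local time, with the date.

9:59 PM on Nov 18

Convert departure to UTC: 6:35 AM − 12:45 = 5:50 PM UTC on Nov 17.
Add 11 hours 38 minutes leg 1 → 5:28 AM UTC (Nov 18).
Add 4 hours and 45 minutes layover in Adelaide → 10:13 AM UTC.
Add 6 hours 31 minutes leg 2 → 4:44 PM UTC.
Add 3 hours and 20 minutes layover in Kathmandu → 8:04 PM UTC.
Add 10 hours 55 minutes leg 3 → 6:59 AM UTC (Nov 19).
Port Anselm is UTC−9:00, so local arrival = 6:59 AM − 9:00 = 9:59 PM on Nov 18.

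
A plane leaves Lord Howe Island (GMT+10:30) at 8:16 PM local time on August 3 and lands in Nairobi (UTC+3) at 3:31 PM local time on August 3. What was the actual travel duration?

Departure in UTC: 8:16 PM − 10:30 = 9:46 AM on Aug 3.
Arrival in UTC: 3:31 PM − 3:00 = 12:31 PM on Aug 3.
Elapsed = 12:31 PM − 9:46 AM = 2 hours 45 minutes.

2 hours 45 minutes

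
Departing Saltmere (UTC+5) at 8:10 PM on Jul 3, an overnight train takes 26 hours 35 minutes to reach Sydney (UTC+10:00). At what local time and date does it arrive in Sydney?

Convert departure to UTC: 8:10 PM − 5:00 = 3:10 PM UTC on Jul 3.
Add 26 hours and 35 minutes travel time → 5:45 PM UTC (Jul 4).
Sydney is UTC+10:00, so local arrival = 5:45 PM + 10:00 = 3:45 AM on Jul 5.

3:45 AM on July 5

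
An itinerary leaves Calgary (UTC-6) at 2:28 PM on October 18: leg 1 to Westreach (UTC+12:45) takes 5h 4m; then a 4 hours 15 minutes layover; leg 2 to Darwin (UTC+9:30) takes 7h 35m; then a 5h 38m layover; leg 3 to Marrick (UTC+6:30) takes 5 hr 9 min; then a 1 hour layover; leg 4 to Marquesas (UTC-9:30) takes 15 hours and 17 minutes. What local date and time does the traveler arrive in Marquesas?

6:56 AM on Oct 20

Convert departure to UTC: 2:28 PM + 6:00 = 8:28 PM UTC on Oct 18.
Add 5 hours 4 minutes leg 1 → 1:32 AM UTC (Oct 19).
Add 4 hours and 15 minutes layover in Westreach → 5:47 AM UTC.
Add 7 hours 35 minutes leg 2 → 1:22 PM UTC.
Add 5 hours 38 minutes layover in Darwin → 7:00 PM UTC.
Add 5 hours 9 minutes leg 3 → 12:09 AM UTC (Oct 20).
Add 1 hour layover in Marrick → 1:09 AM UTC.
Add 15 hours 17 minutes leg 4 → 4:26 PM UTC.
Marquesas is UTC−9:30, so local arrival = 4:26 PM − 9:30 = 6:56 AM on Oct 20.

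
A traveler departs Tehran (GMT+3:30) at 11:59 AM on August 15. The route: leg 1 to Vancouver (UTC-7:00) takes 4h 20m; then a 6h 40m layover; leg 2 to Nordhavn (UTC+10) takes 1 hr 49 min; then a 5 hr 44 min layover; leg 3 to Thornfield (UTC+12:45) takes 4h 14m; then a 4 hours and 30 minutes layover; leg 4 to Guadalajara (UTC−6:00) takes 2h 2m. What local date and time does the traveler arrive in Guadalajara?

Convert departure to UTC: 11:59 AM − 3:30 = 8:29 AM UTC on Aug 15.
Add 4 hours and 20 minutes leg 1 → 12:49 PM UTC.
Add 6 hours 40 minutes layover in Vancouver → 7:29 PM UTC.
Add 1 hour 49 minutes leg 2 → 9:18 PM UTC.
Add 5 hours and 44 minutes layover in Nordhavn → 3:02 AM UTC (Aug 16).
Add 4 hours 14 minutes leg 3 → 7:16 AM UTC.
Add 4 hours 30 minutes layover in Thornfield → 11:46 AM UTC.
Add 2 hours and 2 minutes leg 4 → 1:48 PM UTC.
Guadalajara is UTC−6:00, so local arrival = 1:48 PM − 6:00 = 7:48 AM on Aug 16.

7:48 AM on August 16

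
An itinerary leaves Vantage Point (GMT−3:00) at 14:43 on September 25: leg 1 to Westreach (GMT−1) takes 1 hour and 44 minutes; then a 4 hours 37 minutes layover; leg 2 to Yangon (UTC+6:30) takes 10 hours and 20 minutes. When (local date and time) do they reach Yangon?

Convert departure to UTC: 14:43 + 3:00 = 17:43 UTC on Sep 25.
Add 1 hour and 44 minutes leg 1 → 19:27 UTC.
Add 4 hours and 37 minutes layover in Westreach → 00:04 UTC (Sep 26).
Add 10 hours 20 minutes leg 2 → 10:24 UTC.
Yangon is UTC+6:30, so local arrival = 10:24 + 6:30 = 16:54 on Sep 26.

16:54 on September 26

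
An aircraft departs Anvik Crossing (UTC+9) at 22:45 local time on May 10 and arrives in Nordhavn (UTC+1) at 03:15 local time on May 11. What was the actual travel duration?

12 hours 30 minutes

Nordhavn is 8:00 behind Anvik Crossing.
Clock-face elapsed time (ignoring zones) is 4 hours 30 minutes.
Actual elapsed = 4 hours 30 minutes + 8:00 = 12 hours 30 minutes.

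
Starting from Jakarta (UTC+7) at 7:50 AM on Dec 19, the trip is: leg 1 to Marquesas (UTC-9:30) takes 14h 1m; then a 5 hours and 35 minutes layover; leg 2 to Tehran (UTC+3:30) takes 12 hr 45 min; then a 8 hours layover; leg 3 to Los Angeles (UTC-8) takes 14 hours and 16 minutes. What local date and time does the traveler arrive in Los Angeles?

Convert departure to UTC: 7:50 AM − 7:00 = 12:50 AM UTC on Dec 19.
Add 14 hours and 1 minute leg 1 → 2:51 PM UTC.
Add 5 hours 35 minutes layover in Marquesas → 8:26 PM UTC.
Add 12 hours 45 minutes leg 2 → 9:11 AM UTC (Dec 20).
Add 8 hours layover in Tehran → 5:11 PM UTC.
Add 14 hours 16 minutes leg 3 → 7:27 AM UTC (Dec 21).
Los Angeles is UTC−8:00, so local arrival = 7:27 AM − 8:00 = 11:27 PM on Dec 20.

11:27 PM on December 20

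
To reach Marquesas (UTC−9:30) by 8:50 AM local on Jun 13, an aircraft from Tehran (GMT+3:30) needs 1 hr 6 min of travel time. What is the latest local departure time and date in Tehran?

Target arrival in UTC: 8:50 AM + 9:30 = 6:20 PM on Jun 13.
Subtract 1 hour 6 minutes → departure 5:14 PM UTC on Jun 13.
Tehran is UTC+3:30: 5:14 PM + 3:30 = 8:44 PM on Jun 13.

8:44 PM on June 13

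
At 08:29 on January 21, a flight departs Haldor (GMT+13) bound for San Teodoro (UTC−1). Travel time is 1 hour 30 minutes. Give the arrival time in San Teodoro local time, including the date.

Convert departure to UTC: 08:29 − 13:00 = 19:29 UTC on Jan 20.
Add 1 hour 30 minutes travel time → 20:59 UTC.
San Teodoro is UTC−1:00, so local arrival = 20:59 − 1:00 = 19:59 on Jan 20.

19:59 on January 20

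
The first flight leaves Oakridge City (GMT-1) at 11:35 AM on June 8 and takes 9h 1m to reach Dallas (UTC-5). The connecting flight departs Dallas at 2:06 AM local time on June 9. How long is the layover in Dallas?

Convert departure to UTC: 11:35 AM + 1:00 = 12:35 PM UTC on Jun 8.
Add 9 hours 1 minute flight time → 9:36 PM UTC.
Dallas is UTC−5:00, so local arrival = 9:36 PM − 5:00 = 4:36 PM on Jun 8.
Layover = 2:06 AM − 4:36 PM (+1 day) = 9 hours 30 minutes.

9 hours 30 minutes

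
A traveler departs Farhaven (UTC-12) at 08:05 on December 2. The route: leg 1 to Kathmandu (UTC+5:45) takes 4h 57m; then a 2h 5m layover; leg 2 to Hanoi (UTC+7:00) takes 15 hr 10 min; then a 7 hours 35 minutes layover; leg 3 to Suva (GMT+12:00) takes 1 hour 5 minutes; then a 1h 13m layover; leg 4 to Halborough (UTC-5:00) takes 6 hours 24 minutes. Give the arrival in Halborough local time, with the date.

Convert departure to UTC: 08:05 + 12:00 = 20:05 UTC on Dec 2.
Add 4 hours 57 minutes leg 1 → 01:02 UTC (Dec 3).
Add 2 hours 5 minutes layover in Kathmandu → 03:07 UTC.
Add 15 hours 10 minutes leg 2 → 18:17 UTC.
Add 7 hours and 35 minutes layover in Hanoi → 01:52 UTC (Dec 4).
Add 1 hour 5 minutes leg 3 → 02:57 UTC.
Add 1 hour 13 minutes layover in Suva → 04:10 UTC.
Add 6 hours and 24 minutes leg 4 → 10:34 UTC.
Halborough is UTC−5:00, so local arrival = 10:34 − 5:00 = 05:34 on Dec 4.

05:34 on December 4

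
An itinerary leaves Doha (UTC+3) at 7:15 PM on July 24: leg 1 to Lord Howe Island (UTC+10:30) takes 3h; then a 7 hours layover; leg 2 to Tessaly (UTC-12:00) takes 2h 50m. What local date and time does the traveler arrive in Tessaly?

Convert departure to UTC: 7:15 PM − 3:00 = 4:15 PM UTC on Jul 24.
Add 3 hours leg 1 → 7:15 PM UTC.
Add 7 hours layover in Lord Howe Island → 2:15 AM UTC (Jul 25).
Add 2 hours 50 minutes leg 2 → 5:05 AM UTC.
Tessaly is UTC−12:00, so local arrival = 5:05 AM − 12:00 = 5:05 PM on Jul 24.

5:05 PM on Jul 24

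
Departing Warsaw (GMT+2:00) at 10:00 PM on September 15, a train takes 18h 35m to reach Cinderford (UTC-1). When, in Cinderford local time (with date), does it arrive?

1:35 PM on September 16

Convert departure to UTC: 10:00 PM − 2:00 = 8:00 PM UTC on Sep 15.
Add 18 hours 35 minutes travel time → 2:35 PM UTC (Sep 16).
Cinderford is UTC−1:00, so local arrival = 2:35 PM − 1:00 = 1:35 PM on Sep 16.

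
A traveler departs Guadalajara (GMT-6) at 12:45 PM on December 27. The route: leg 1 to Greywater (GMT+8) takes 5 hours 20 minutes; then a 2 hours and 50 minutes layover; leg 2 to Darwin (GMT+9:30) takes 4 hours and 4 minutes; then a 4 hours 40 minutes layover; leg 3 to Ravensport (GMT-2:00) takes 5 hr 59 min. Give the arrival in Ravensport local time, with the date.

3:38 PM on Dec 28

Convert departure to UTC: 12:45 PM + 6:00 = 6:45 PM UTC on Dec 27.
Add 5 hours 20 minutes leg 1 → 12:05 AM UTC (Dec 28).
Add 2 hours 50 minutes layover in Greywater → 2:55 AM UTC.
Add 4 hours 4 minutes leg 2 → 6:59 AM UTC.
Add 4 hours and 40 minutes layover in Darwin → 11:39 AM UTC.
Add 5 hours 59 minutes leg 3 → 5:38 PM UTC.
Ravensport is UTC−2:00, so local arrival = 5:38 PM − 2:00 = 3:38 PM on Dec 28.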